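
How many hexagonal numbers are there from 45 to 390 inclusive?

10

The n-th hexagonal number is n(2n−1).
Smallest index with value ≥ 45: n = 5 (giving 45).
Largest index with value ≤ 390: n = 14 (giving 378).
Indices 5 through 14: 10 terms.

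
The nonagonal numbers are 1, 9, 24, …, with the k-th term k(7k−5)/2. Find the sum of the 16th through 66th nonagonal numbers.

Σ i(7i−5)/2 = (7Σi² − 5Σi) / 2 over i = 16..66.
Σi = 2211 − 120 = 2091 and Σi² = 98021 − 1240 = 96781.
(7·96781 − 5·2091) / 2 = 667012/2 = 333506.

333506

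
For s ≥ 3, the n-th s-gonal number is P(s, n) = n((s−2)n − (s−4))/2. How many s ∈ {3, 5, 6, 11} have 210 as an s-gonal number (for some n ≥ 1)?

s = 3: P(3, 20) = 210. ✓
s = 5: P(5, 12) = 210. ✓
s = 6: P(6, 10) = 190 and P(6, 11) = 231; 210 is not s-gonal.
s = 11: P(11, 7) = 196 and P(11, 8) = 260; 210 is not s-gonal.
Hits: s ∈ {3, 5} → 2.

2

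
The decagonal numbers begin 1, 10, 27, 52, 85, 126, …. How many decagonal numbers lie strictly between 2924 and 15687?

35

The n-th decagonal number is n(4n−3).
Smallest index with value > 2924: n = 28 (giving 3052).
Largest index with value < 15687: n = 62 (giving 15190).
Indices 28 through 62: 35 terms.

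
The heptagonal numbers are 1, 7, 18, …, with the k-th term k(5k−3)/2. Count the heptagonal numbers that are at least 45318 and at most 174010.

130

The n-th heptagonal number is n(5n−3)/2.
Smallest index with value ≥ 45318: n = 135 (giving 45360).
Largest index with value ≤ 174010: n = 264 (giving 173844).
Indices 135 through 264: 130 terms.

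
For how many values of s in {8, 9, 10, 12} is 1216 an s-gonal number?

2

s = 8: P(8, 20) = 1160 and P(8, 21) = 1281; 1216 is not s-gonal.
s = 9: P(9, 19) = 1216. ✓
s = 10: P(10, 17) = 1105 and P(10, 18) = 1242; 1216 is not s-gonal.
s = 12: P(12, 16) = 1216. ✓
Hits: s ∈ {9, 12} → 2.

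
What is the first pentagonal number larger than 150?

Solve n(3n−1)/2 > 150 for integer n.
The largest n with value ≤ 150 is 10 (since 145 ≤ 150 < 176), so the first above is n = 11, value 176.

176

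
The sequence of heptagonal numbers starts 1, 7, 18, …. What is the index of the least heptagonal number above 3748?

Solve n(5n−3)/2 > 3748 for integer n.
The largest n with value ≤ 3748 is 39 (since 3744 ≤ 3748 < 3940), so the first above is n = 40, value 3940.

40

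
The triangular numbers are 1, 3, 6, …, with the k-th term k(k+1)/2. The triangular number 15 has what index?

5

Set n(n+1)/2 = 15, giving n² + n − 30 = 0.
The discriminant is 1 + 8·15 = 121, and √121 = 11.
So n = (-1 + 11) / 2 = 10/2 = 5.
Check: 5·6/2 = 15. ✓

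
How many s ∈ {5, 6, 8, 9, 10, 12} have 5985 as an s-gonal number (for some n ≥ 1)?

2

s = 5: P(5, 63) = 5922 and P(5, 64) = 6112; 5985 is not s-gonal.
s = 6: P(6, 54) = 5778 and P(6, 55) = 5995; 5985 is not s-gonal.
s = 8: P(8, 45) = 5985. ✓
s = 9: P(9, 41) = 5781 and P(9, 42) = 6069; 5985 is not s-gonal.
s = 10: P(10, 39) = 5967 and P(10, 40) = 6280; 5985 is not s-gonal.
s = 12: P(12, 35) = 5985. ✓
Hits: s ∈ {8, 12} → 2.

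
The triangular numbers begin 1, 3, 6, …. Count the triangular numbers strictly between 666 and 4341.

The n-th triangular number is n(n+1)/2.
Smallest index with value > 666: n = 37 (giving 703).
Largest index with value < 4341: n = 92 (giving 4278).
Indices 37 through 92: 56 terms.

56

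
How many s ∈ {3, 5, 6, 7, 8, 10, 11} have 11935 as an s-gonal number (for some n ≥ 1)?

2

s = 3: P(3, 154) = 11935. ✓
s = 5: P(5, 89) = 11837 and P(5, 90) = 12105; 11935 is not s-gonal.
s = 6: P(6, 77) = 11781 and P(6, 78) = 12090; 11935 is not s-gonal.
s = 7: P(7, 69) = 11799 and P(7, 70) = 12145; 11935 is not s-gonal.
s = 8: P(8, 63) = 11781 and P(8, 64) = 12160; 11935 is not s-gonal.
s = 10: P(10, 55) = 11935. ✓
s = 11: P(11, 51) = 11526 and P(11, 52) = 11986; 11935 is not s-gonal.
Hits: s ∈ {3, 10} → 2.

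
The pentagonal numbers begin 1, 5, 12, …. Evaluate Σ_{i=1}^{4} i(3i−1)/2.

40

Σ i(3i−1)/2 = (3Σi² − Σi) / 2 over i = 1..4.
Σi = 10 and Σi² = 30.
(3·30 − 1·10) / 2 = 80/2 = 40.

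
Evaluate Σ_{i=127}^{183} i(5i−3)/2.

3448880

Σ i(5i−3)/2 = (5Σi² − 3Σi) / 2 over i = 127..183.
Σi = 16836 − 8001 = 8835 and Σi² = 2059604 − 674751 = 1384853.
(5·1384853 − 3·8835) / 2 = 6897760/2 = 3448880.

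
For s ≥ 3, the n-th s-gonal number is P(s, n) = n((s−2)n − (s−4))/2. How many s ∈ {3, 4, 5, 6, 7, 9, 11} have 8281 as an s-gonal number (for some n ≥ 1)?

2

s = 3: P(3, 128) = 8256 and P(3, 129) = 8385; 8281 is not s-gonal.
s = 4: P(4, 91) = 8281. ✓
s = 5: P(5, 74) = 8177 and P(5, 75) = 8400; 8281 is not s-gonal.
s = 6: P(6, 64) = 8128 and P(6, 65) = 8385; 8281 is not s-gonal.
s = 7: P(7, 57) = 8037 and P(7, 58) = 8323; 8281 is not s-gonal.
s = 9: P(9, 49) = 8281. ✓
s = 11: P(11, 43) = 8170 and P(11, 44) = 8558; 8281 is not s-gonal.
Hits: s ∈ {4, 9} → 2.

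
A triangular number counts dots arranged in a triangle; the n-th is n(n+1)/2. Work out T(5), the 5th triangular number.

The 5th triangular number is n(n+1)/2 with n = 5.
5·6/2 = 30/2 = 15.

15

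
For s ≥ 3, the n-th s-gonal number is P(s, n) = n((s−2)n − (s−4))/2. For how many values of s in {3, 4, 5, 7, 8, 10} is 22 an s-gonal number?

1

s = 3: P(3, 6) = 21 and P(3, 7) = 28; 22 is not s-gonal.
s = 4: P(4, 4) = 16 and P(4, 5) = 25; 22 is not s-gonal.
s = 5: P(5, 4) = 22. ✓
s = 7: P(7, 3) = 18 and P(7, 4) = 34; 22 is not s-gonal.
s = 8: P(8, 3) = 21 and P(8, 4) = 40; 22 is not s-gonal.
s = 10: P(10, 2) = 10 and P(10, 3) = 27; 22 is not s-gonal.
Hits: s ∈ {5} → 1.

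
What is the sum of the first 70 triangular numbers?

Σ i(i+1)/2 = (Σi² + Σi) / 2 over i = 1..70.
Σi = 2485 and Σi² = 116795.
(1·116795 + 1·2485) / 2 = 119280/2 = 59640.

59640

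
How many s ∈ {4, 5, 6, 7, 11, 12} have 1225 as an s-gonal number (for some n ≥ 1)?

2

s = 4: P(4, 35) = 1225. ✓
s = 5: P(5, 28) = 1162 and P(5, 29) = 1247; 1225 is not s-gonal.
s = 6: P(6, 25) = 1225. ✓
s = 7: P(7, 22) = 1177 and P(7, 23) = 1288; 1225 is not s-gonal.
s = 11: P(11, 16) = 1096 and P(11, 17) = 1241; 1225 is not s-gonal.
s = 12: P(12, 16) = 1216 and P(12, 17) = 1377; 1225 is not s-gonal.
Hits: s ∈ {4, 6} → 2.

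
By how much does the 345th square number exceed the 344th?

689

n² − (n−1)² = 2n − 1, so 345² − 344² = 2·345 − 1 = 689.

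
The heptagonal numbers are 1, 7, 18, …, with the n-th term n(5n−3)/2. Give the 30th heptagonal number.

The 30th heptagonal number is n(5n−3)/2 with n = 30.
30·(5·30 − 3)/2 = 30·147/2 = 2205.

2205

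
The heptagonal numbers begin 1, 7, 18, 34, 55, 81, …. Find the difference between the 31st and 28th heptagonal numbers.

438

31·(5·31 − 3)/2 = 2356 and 28·(5·28 − 3)/2 = 1918.
Difference: 2356 − 1918 = 438.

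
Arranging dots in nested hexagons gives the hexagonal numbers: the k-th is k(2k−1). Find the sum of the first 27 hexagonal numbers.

Σ i(2i−1) = 2Σi² − Σi over i = 1..27.
Σi = 378 and Σi² = 6930.
2·6930 − 1·378 = 13482.

13482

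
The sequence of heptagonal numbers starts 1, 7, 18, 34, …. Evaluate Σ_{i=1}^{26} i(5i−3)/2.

14976

Σ i(5i−3)/2 = (5Σi² − 3Σi) / 2 over i = 1..26.
Σi = 351 and Σi² = 6201.
(5·6201 − 3·351) / 2 = 29952/2 = 14976.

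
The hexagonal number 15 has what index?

3

Set n(2n−1) = 15, giving 2n² − n − 15 = 0.
So n = (1 + 11) / 4 = 12/4 = 3.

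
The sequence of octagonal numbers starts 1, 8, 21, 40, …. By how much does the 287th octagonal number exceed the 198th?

287·(3·287 − 2) = 246533 and 198·(3·198 − 2) = 117216.
Difference: 246533 − 117216 = 129317.

129317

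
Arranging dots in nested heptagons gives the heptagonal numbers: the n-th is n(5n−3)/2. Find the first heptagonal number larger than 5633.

Solve n(5n−3)/2 > 5633 for integer n.
The largest n with value ≤ 5633 is 47 (since 5452 ≤ 5633 < 5688), so the first above is n = 48, value 5688.

5688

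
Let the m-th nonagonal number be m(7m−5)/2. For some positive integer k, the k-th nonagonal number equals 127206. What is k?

Set n(7n−5)/2 = 127206, giving 7n² − 5n − 254412 = 0.
The discriminant is 25 + 56·127206 = 7123561, and √7123561 = 2669.
So n = (5 + 2669) / 14 = 2674/14 = 191.
Check: 191·(7·191 − 5)/2 = 127206. ✓

191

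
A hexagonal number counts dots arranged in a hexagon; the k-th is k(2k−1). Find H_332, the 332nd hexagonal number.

220116

The 332nd hexagonal number is n(2n−1) with n = 332.
332·(2·332 − 1) = 332·663 = 220116.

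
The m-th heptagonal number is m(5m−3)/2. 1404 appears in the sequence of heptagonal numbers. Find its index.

Set n(5n−3)/2 = 1404, giving 5n² − 3n − 2808 = 0.
The discriminant is 9 + 40·1404 = 56169, and √56169 = 237.
So n = (3 + 237) / 10 = 240/10 = 24.

24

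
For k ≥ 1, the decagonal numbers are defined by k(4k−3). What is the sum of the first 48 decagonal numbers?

148568

Σ i(4i−3) = 4Σi² − 3Σi over i = 1..48.
Σi = 1176 and Σi² = 38024.
4·38024 − 3·1176 = 148568.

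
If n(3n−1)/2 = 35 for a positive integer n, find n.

5

Set n(3n−1)/2 = 35, giving 3n² − n − 70 = 0.
So n = (1 + 29) / 6 = 30/6 = 5.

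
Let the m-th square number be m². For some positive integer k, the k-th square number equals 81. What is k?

We need n² = 81, so n = √81 = 9.
Check: 9² = 81. ✓

9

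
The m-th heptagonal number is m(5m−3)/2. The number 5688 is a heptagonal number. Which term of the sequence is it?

48

Set n(5n−3)/2 = 5688, giving 5n² − 3n − 11376 = 0.
The discriminant is 9 + 40·5688 = 227529, and √227529 = 477.
So n = (3 + 477) / 10 = 480/10 = 48.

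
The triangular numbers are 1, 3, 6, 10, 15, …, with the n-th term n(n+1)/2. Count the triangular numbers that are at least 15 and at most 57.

6

The n-th triangular number is n(n+1)/2.
Smallest index with value ≥ 15: n = 5 (giving 15).
Largest index with value ≤ 57: n = 10 (giving 55).
Indices 5 through 10: 6 terms.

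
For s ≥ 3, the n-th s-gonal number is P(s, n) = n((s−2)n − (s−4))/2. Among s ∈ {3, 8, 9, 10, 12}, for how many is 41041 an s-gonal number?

s = 3: P(3, 286) = 41041. ✓
s = 8: P(8, 117) = 40833 and P(8, 118) = 41536; 41041 is not s-gonal.
s = 9: P(9, 108) = 40554 and P(9, 109) = 41311; 41041 is not s-gonal.
s = 10: P(10, 101) = 40501 and P(10, 102) = 41310; 41041 is not s-gonal.
s = 12: P(12, 91) = 41041. ✓
Hits: s ∈ {3, 12} → 2.

2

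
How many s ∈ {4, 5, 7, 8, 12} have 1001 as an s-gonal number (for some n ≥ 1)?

s = 4: P(4, 31) = 961 and P(4, 32) = 1024; 1001 is not s-gonal.
s = 5: P(5, 26) = 1001. ✓
s = 7: P(7, 20) = 970 and P(7, 21) = 1071; 1001 is not s-gonal.
s = 8: P(8, 18) = 936 and P(8, 19) = 1045; 1001 is not s-gonal.
s = 12: P(12, 14) = 924 and P(12, 15) = 1065; 1001 is not s-gonal.
Hits: s ∈ {5} → 1.

1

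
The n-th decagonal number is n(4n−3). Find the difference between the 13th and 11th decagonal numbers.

13·(4·13 − 3) = 637 and 11·(4·11 − 3) = 451.
Difference: 637 − 451 = 186.

186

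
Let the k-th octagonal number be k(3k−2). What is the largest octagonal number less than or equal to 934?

Solve n(3n−2) ≤ 934 for integer n.
n = 17 gives 833 ≤ 934, while n = 18 gives 936 > 934; so the answer is 833.

833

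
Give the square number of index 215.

46225

The 215th square number is n² with n = 215.
215² = 46225.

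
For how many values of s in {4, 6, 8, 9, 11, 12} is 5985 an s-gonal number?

2

s = 4: P(4, 77) = 5929 and P(4, 78) = 6084; 5985 is not s-gonal.
s = 6: P(6, 54) = 5778 and P(6, 55) = 5995; 5985 is not s-gonal.
s = 8: P(8, 45) = 5985. ✓
s = 9: P(9, 41) = 5781 and P(9, 42) = 6069; 5985 is not s-gonal.
s = 11: P(11, 36) = 5706 and P(11, 37) = 6031; 5985 is not s-gonal.
s = 12: P(12, 35) = 5985. ✓
Hits: s ∈ {8, 12} → 2.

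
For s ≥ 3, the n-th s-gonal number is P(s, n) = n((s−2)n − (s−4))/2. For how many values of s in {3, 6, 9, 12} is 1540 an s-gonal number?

s = 3: P(3, 55) = 1540. ✓
s = 6: P(6, 28) = 1540. ✓
s = 9: P(9, 21) = 1491 and P(9, 22) = 1639; 1540 is not s-gonal.
s = 12: P(12, 17) = 1377 and P(12, 18) = 1548; 1540 is not s-gonal.
Hits: s ∈ {3, 6} → 2.

2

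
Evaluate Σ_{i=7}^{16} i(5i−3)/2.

3340

Σ i(5i−3)/2 = (5Σi² − 3Σi) / 2 over i = 7..16.
Σi = 136 − 21 = 115 and Σi² = 1496 − 91 = 1405.
(5·1405 − 3·115) / 2 = 6680/2 = 3340.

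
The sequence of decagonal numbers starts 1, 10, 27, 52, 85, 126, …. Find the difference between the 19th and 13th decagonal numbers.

750

19·(4·19 − 3) = 1387 and 13·(4·13 − 3) = 637.
Difference: 1387 − 637 = 750.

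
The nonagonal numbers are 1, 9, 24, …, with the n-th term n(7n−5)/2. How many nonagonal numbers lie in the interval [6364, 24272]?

The n-th nonagonal number is n(7n−5)/2.
Smallest index with value ≥ 6364: n = 43 (giving 6364).
Largest index with value ≤ 24272: n = 83 (giving 23904).
Indices 43 through 83: 41 terms.

41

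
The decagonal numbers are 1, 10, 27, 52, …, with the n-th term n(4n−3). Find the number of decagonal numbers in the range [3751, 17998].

37

The n-th decagonal number is n(4n−3).
Smallest index with value ≥ 3751: n = 31 (giving 3751).
Largest index with value ≤ 17998: n = 67 (giving 17755).
Indices 31 through 67: 37 terms.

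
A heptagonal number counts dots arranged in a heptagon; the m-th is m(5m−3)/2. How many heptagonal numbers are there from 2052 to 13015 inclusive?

The n-th heptagonal number is n(5n−3)/2.
Smallest index with value ≥ 2052: n = 29 (giving 2059).
Largest index with value ≤ 13015: n = 72 (giving 12852).
Indices 29 through 72: 44 terms.

44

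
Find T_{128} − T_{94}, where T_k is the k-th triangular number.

128·129/2 = 8256 and 94·95/2 = 4465.
Difference: 8256 − 4465 = 3791.

3791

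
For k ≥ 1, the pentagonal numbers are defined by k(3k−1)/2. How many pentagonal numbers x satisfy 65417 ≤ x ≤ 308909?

245

The n-th pentagonal number is n(3n−1)/2.
Smallest index with value ≥ 65417: n = 209 (giving 65417).
Largest index with value ≤ 308909: n = 453 (giving 307587).
Indices 209 through 453: 245 terms.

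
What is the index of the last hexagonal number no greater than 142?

8

Solve n(2n−1) ≤ 142 for integer n.
n = 8 gives 120 ≤ 142, while n = 9 gives 153 > 142; so the answer is index 8.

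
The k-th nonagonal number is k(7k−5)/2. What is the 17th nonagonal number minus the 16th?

Consecutive nonagonal numbers differ by 7n − 6: here 7·17 − 6 = 113.

113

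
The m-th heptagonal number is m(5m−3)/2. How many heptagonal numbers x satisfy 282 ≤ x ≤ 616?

6

The n-th heptagonal number is n(5n−3)/2.
Smallest index with value ≥ 282: n = 11 (giving 286).
Largest index with value ≤ 616: n = 16 (giving 616).
Indices 11 through 16: 6 terms.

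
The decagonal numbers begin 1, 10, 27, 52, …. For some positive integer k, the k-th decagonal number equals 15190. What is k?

Set n(4n−3) = 15190, giving 4n² − 3n − 15190 = 0.
The discriminant is 9 + 16·15190 = 243049, and √243049 = 493.
So n = (3 + 493) / 8 = 496/8 = 62.

62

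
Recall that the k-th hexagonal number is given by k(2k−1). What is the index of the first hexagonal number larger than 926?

Solve n(2n−1) > 926 for integer n.
The largest n with value ≤ 926 is 21 (since 861 ≤ 926 < 946), so the first above is n = 22, value 946.

22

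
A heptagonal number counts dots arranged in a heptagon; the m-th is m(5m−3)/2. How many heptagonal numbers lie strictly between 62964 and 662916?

The n-th heptagonal number is n(5n−3)/2.
Smallest index with value > 62964: n = 160 (giving 63760).
Largest index with value < 662916: n = 515 (giving 662290).
Indices 160 through 515: 356 terms.

356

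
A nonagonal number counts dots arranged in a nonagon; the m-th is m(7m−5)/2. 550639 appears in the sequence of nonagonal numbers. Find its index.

397

Set n(7n−5)/2 = 550639, giving 7n² − 5n − 1101278 = 0.
The discriminant is 25 + 56·550639 = 30835809, and √30835809 = 5553.
So n = (5 + 5553) / 14 = 5558/14 = 397.
Check: 397·(7·397 − 5)/2 = 550639. ✓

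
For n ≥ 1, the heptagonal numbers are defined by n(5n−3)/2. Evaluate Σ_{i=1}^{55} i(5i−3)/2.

Σ i(5i−3)/2 = (5Σi² − 3Σi) / 2 over i = 1..55.
Σi = 1540 and Σi² = 56980.
(5·56980 − 3·1540) / 2 = 280280/2 = 140140.

140140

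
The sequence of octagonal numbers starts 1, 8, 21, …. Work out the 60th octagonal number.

10680

The 60th octagonal number is n(3n−2) with n = 60.
60·(3·60 − 2) = 60·178 = 10680.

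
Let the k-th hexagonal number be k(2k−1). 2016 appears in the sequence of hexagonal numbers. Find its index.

Set n(2n−1) = 2016, giving 2n² − n − 2016 = 0.
The discriminant is 1 + 8·2016 = 16129, and √16129 = 127.
So n = (1 + 127) / 4 = 128/4 = 32.

32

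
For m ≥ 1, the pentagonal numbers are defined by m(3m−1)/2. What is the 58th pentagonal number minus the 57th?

172

Consecutive pentagonal numbers differ by 3n − 2: here 3·58 − 2 = 172.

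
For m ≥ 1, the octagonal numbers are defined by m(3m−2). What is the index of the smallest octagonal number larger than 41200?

Solve n(3n−2) > 41200 for integer n.
The largest n with value ≤ 41200 is 117 (since 40833 ≤ 41200 < 41536), so the first above is n = 118, value 41536.

118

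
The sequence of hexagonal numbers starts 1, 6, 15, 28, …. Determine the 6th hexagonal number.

66

6·(2·6 − 1) = 6·11 = 66.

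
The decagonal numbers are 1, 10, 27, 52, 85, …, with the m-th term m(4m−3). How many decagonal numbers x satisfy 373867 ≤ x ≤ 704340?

114

The n-th decagonal number is n(4n−3).
Smallest index with value ≥ 373867: n = 307 (giving 376075).
Largest index with value ≤ 704340: n = 420 (giving 704340).
Indices 307 through 420: 114 terms.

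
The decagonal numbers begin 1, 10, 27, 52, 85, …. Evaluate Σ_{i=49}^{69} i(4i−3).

Σ i(4i−3) = 4Σi² − 3Σi over i = 49..69.
Σi = 2415 − 1176 = 1239 and Σi² = 111895 − 38024 = 73871.
4·73871 − 3·1239 = 291767.

291767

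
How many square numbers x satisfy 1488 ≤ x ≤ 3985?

The n-th square number is n².
Smallest index with value ≥ 1488: n = 39 (giving 1521).
Largest index with value ≤ 3985: n = 63 (giving 3969).
Indices 39 through 63: 25 terms.

25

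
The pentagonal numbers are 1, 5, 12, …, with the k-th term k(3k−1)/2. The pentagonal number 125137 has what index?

Set n(3n−1)/2 = 125137, giving 3n² − n − 250274 = 0.
The discriminant is 1 + 24·125137 = 3003289, and √3003289 = 1733.
So n = (1 + 1733) / 6 = 1734/6 = 289.
Check: 289·(3·289 − 1)/2 = 125137. ✓

289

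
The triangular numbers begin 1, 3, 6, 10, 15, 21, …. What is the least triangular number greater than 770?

780

Solve n(n+1)/2 > 770 for integer n.
The largest n with value ≤ 770 is 38 (since 741 ≤ 770 < 780), so the first above is n = 39, value 780.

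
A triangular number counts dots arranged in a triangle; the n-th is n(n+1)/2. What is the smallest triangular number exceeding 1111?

1128

Solve n(n+1)/2 > 1111 for integer n.
The largest n with value ≤ 1111 is 46 (since 1081 ≤ 1111 < 1128), so the first above is n = 47, value 1128.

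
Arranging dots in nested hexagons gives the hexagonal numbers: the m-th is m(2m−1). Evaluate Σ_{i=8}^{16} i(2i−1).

2604

Σ i(2i−1) = 2Σi² − Σi over i = 8..16.
Σi = 136 − 28 = 108 and Σi² = 1496 − 140 = 1356.
2·1356 − 1·108 = 2604.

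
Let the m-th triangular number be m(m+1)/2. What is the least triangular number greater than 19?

21

Solve n(n+1)/2 > 19 for integer n.
The largest n with value ≤ 19 is 5 (since 15 ≤ 19 < 21), so the first above is n = 6, value 21.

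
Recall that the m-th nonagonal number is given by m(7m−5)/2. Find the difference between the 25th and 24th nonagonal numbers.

Consecutive nonagonal numbers differ by 7n − 6: here 7·25 − 6 = 169.

169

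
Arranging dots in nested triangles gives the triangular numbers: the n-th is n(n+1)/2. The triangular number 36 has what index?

Set n(n+1)/2 = 36, giving n² + n − 72 = 0.
So n = (-1 + 17) / 2 = 16/2 = 8.

8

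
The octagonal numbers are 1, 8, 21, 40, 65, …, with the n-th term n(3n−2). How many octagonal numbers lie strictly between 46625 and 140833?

91

The n-th octagonal number is n(3n−2).
Smallest index with value > 46625: n = 126 (giving 47376).
Largest index with value < 140833: n = 216 (giving 139536).
Indices 126 through 216: 91 terms.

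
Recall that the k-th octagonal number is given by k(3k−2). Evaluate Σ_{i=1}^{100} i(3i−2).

Σ i(3i−2) = 3Σi² − 2Σi over i = 1..100.
Σi = 5050 and Σi² = 338350.
3·338350 − 2·5050 = 1004950.

1004950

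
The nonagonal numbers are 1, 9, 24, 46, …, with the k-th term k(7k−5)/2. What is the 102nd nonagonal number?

36159

102·(7·102 − 5)/2 = 102·709/2 = 36159.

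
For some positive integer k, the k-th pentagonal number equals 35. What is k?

Set n(3n−1)/2 = 35, giving 3n² − n − 70 = 0.
So n = (1 + 29) / 6 = 30/6 = 5.

5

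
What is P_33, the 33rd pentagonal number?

The 33rd pentagonal number is n(3n−1)/2 with n = 33.
33·(3·33 − 1)/2 = 33·98/2 = 33·49 = 1617.

1617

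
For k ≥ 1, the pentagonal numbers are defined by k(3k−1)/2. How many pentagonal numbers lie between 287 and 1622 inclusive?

20

The n-th pentagonal number is n(3n−1)/2.
Smallest index with value ≥ 287: n = 14 (giving 287).
Largest index with value ≤ 1622: n = 33 (giving 1617).
Indices 14 through 33: 20 terms.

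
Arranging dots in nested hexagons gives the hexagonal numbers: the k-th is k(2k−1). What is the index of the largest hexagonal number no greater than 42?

Solve n(2n−1) ≤ 42 for integer n.
n = 4 gives 28 ≤ 42, while n = 5 gives 45 > 42; so the answer is index 4.

4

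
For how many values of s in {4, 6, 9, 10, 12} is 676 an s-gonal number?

1

s = 4: P(4, 26) = 676. ✓
s = 6: P(6, 18) = 630 and P(6, 19) = 703; 676 is not s-gonal.
s = 9: P(9, 14) = 651 and P(9, 15) = 750; 676 is not s-gonal.
s = 10: P(10, 13) = 637 and P(10, 14) = 742; 676 is not s-gonal.
s = 12: P(12, 12) = 672 and P(12, 13) = 793; 676 is not s-gonal.
Hits: s ∈ {4} → 1.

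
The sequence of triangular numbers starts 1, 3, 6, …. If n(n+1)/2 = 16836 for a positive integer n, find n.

183

Set n(n+1)/2 = 16836, giving n² + n − 33672 = 0.
So n = (-1 + 367) / 2 = 366/2 = 183.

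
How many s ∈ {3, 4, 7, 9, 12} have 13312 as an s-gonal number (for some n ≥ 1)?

s = 3: P(3, 162) = 13203 and P(3, 163) = 13366; 13312 is not s-gonal.
s = 4: P(4, 115) = 13225 and P(4, 116) = 13456; 13312 is not s-gonal.
s = 7: P(7, 73) = 13213 and P(7, 74) = 13579; 13312 is not s-gonal.
s = 9: P(9, 62) = 13299 and P(9, 63) = 13734; 13312 is not s-gonal.
s = 12: P(12, 52) = 13312. ✓
Hits: s ∈ {12} → 1.

1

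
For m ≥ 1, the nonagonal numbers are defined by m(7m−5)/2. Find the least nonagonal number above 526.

559

Solve n(7n−5)/2 > 526 for integer n.
The largest n with value ≤ 526 is 12 (since 474 ≤ 526 < 559), so the first above is n = 13, value 559.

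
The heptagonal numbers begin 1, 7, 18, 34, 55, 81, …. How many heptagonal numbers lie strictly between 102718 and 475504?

The n-th heptagonal number is n(5n−3)/2.
Smallest index with value > 102718: n = 204 (giving 103734).
Largest index with value < 475504: n = 436 (giving 474586).
Indices 204 through 436: 233 terms.

233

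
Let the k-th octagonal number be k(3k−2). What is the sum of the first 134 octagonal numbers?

Σ i(3i−2) = 3Σi² − 2Σi over i = 1..134.
Σi = 9045 and Σi² = 811035.
3·811035 − 2·9045 = 2415015.

2415015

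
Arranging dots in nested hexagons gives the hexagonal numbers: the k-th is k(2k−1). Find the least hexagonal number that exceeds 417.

435

Solve n(2n−1) > 417 for integer n.
The largest n with value ≤ 417 is 14 (since 378 ≤ 417 < 435), so the first above is n = 15, value 435.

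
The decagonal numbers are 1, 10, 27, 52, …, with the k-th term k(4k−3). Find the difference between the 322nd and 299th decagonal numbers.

322·(4·322 − 3) = 413770 and 299·(4·299 − 3) = 356707.
Difference: 413770 − 356707 = 57063.

57063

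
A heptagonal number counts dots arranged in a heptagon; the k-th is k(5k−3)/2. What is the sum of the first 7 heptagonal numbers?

Σ i(5i−3)/2 = (5Σi² − 3Σi) / 2 over i = 1..7.
Σi = 28 and Σi² = 140.
(5·140 − 3·28) / 2 = 616/2 = 308.

308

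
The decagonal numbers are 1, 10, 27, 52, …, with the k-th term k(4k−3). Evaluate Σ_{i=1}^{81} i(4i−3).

711801

Σ i(4i−3) = 4Σi² − 3Σi over i = 1..81.
Σi = 3321 and Σi² = 180441.
4·180441 − 3·3321 = 711801.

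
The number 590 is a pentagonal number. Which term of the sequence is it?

Set n(3n−1)/2 = 590, giving 3n² − n − 1180 = 0.
The discriminant is 1 + 24·590 = 14161, and √14161 = 119.
So n = (1 + 119) / 6 = 120/6 = 20.
Check: 20·(3·20 − 1)/2 = 590. ✓

20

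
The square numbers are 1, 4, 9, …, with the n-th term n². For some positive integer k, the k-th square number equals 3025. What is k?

55

We need n² = 3025, so n = √3025 = 55.
Check: 55² = 3025. ✓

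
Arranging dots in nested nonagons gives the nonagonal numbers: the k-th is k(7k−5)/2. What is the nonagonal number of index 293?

299739

The 293rd nonagonal number is n(7n−5)/2 with n = 293.
293·(7·293 − 5)/2 = 293·2046/2 = 293·1023 = 299739.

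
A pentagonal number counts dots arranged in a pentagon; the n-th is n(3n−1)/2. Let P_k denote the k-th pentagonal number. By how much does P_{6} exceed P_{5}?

16

Consecutive pentagonal numbers differ by 3n − 2: here 3·6 − 2 = 16.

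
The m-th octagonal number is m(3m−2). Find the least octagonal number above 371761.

373121

Solve n(3n−2) > 371761 for integer n.
The largest n with value ≤ 371761 is 352 (since 371008 ≤ 371761 < 373121), so the first above is n = 353, value 373121.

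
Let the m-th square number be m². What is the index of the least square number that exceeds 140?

12

Solve n² > 140 for integer n.
The largest n with value ≤ 140 is 11 (since 121 ≤ 140 < 144), so the first above is n = 12, value 144.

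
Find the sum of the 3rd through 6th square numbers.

86

Σ_{i=3}^{6} i² = 91 − 5 = 86.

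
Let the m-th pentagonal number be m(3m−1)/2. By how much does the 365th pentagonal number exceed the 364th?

Consecutive pentagonal numbers differ by 3n − 2: here 3·365 − 2 = 1093.

1093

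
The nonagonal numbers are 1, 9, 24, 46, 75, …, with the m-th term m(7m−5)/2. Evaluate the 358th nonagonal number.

447679

358·(7·358 − 5)/2 = 358·2501/2 = 447679.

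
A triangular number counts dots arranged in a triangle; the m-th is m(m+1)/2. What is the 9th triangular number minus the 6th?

24

9·10/2 = 45 and 6·7/2 = 21.
Difference: 45 − 21 = 24.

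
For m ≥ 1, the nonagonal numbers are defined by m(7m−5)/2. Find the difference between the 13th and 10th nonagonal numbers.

13·(7·13 − 5)/2 = 559 and 10·(7·10 − 5)/2 = 325.
Difference: 559 − 325 = 234.

234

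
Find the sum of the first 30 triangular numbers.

Σ i(i+1)/2 = (Σi² + Σi) / 2 over i = 1..30.
Σi = 465 and Σi² = 9455.
(1·9455 + 1·465) / 2 = 9920/2 = 4960.

4960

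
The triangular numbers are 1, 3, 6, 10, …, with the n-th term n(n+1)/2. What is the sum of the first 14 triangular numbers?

560

Σ i(i+1)/2 = (Σi² + Σi) / 2 over i = 1..14.
Σi = 105 and Σi² = 1015.
(1·1015 + 1·105) / 2 = 1120/2 = 560.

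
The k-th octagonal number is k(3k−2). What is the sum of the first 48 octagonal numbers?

111720

Σ i(3i−2) = 3Σi² − 2Σi over i = 1..48.
Σi = 1176 and Σi² = 38024.
3·38024 − 2·1176 = 111720.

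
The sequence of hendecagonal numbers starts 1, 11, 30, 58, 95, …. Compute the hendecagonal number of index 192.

The 192nd hendecagonal number is n(9n−7)/2 with n = 192.
192·(9·192 − 7)/2 = 192·1721/2 = 165216.

165216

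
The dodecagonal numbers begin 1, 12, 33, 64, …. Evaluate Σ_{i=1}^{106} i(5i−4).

Σ i(5i−4) = 5Σi² − 4Σi over i = 1..106.
Σi = 5671 and Σi² = 402641.
5·402641 − 4·5671 = 1990521.

1990521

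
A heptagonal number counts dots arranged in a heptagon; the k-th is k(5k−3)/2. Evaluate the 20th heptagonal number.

The 20th heptagonal number is n(5n−3)/2 with n = 20.
20·(5·20 − 3)/2 = 20·97/2 = 970.

970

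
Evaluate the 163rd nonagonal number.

92584

The 163rd nonagonal number is n(7n−5)/2 with n = 163.
163·(7·163 − 5)/2 = 163·1136/2 = 163·568 = 92584.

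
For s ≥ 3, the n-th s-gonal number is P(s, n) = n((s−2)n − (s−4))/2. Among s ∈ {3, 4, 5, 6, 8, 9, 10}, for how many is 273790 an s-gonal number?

s = 3: P(3, 739) = 273430 and P(3, 740) = 274170; 273790 is not s-gonal.
s = 4: P(4, 523) = 273529 and P(4, 524) = 274576; 273790 is not s-gonal.
s = 5: P(5, 427) = 273280 and P(5, 428) = 274562; 273790 is not s-gonal.
s = 6: P(6, 370) = 273430 and P(6, 371) = 274911; 273790 is not s-gonal.
s = 8: P(8, 302) = 273008 and P(8, 303) = 274821; 273790 is not s-gonal.
s = 9: P(9, 280) = 273700 and P(9, 281) = 275661; 273790 is not s-gonal.
s = 10: P(10, 262) = 273790. ✓
Hits: s ∈ {10} → 1.

1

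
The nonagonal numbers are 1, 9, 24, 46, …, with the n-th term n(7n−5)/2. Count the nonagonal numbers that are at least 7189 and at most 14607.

The n-th nonagonal number is n(7n−5)/2.
Smallest index with value ≥ 7189: n = 46 (giving 7291).
Largest index with value ≤ 14607: n = 64 (giving 14176).
Indices 46 through 64: 19 terms.

19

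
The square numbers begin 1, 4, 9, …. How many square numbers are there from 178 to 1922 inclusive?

30

The n-th square number is n².
Smallest index with value ≥ 178: n = 14 (giving 196).
Largest index with value ≤ 1922: n = 43 (giving 1849).
Indices 14 through 43: 30 terms.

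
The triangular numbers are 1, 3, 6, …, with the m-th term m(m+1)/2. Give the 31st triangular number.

496

The 31st triangular number is n(n+1)/2 with n = 31.
31·32/2 = 992/2 = 496.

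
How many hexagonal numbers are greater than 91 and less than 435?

7

The n-th hexagonal number is n(2n−1).
Smallest index with value > 91: n = 8 (giving 120).
Largest index with value < 435: n = 14 (giving 378).
Indices 8 through 14: 7 terms.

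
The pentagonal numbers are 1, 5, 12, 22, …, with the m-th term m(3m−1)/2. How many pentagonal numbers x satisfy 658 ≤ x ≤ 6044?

42

The n-th pentagonal number is n(3n−1)/2.
Smallest index with value ≥ 658: n = 22 (giving 715).
Largest index with value ≤ 6044: n = 63 (giving 5922).
Indices 22 through 63: 42 terms.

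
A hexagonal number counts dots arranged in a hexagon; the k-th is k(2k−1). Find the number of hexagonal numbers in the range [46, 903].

The n-th hexagonal number is n(2n−1).
Smallest index with value ≥ 46: n = 6 (giving 66).
Largest index with value ≤ 903: n = 21 (giving 861).
Indices 6 through 21: 16 terms.

16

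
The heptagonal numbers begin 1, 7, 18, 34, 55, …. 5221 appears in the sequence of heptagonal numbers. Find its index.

Set n(5n−3)/2 = 5221, giving 5n² − 3n − 10442 = 0.
The discriminant is 9 + 40·5221 = 208849, and √208849 = 457.
So n = (3 + 457) / 10 = 460/10 = 46.

46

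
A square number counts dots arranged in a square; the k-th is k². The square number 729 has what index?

27

We need n² = 729, so n = √729 = 27.
Check: 27² = 729. ✓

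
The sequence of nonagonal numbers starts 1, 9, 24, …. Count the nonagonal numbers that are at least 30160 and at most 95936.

The n-th nonagonal number is n(7n−5)/2.
Smallest index with value ≥ 30160: n = 94 (giving 30691).
Largest index with value ≤ 95936: n = 165 (giving 94875).
Indices 94 through 165: 72 terms.

72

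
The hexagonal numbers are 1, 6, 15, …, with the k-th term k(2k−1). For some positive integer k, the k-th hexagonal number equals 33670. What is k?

Set n(2n−1) = 33670, giving 2n² − n − 33670 = 0.
The discriminant is 1 + 8·33670 = 269361, and √269361 = 519.
So n = (1 + 519) / 4 = 520/4 = 130.

130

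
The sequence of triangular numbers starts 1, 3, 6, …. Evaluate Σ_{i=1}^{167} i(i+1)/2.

790244

Σ i(i+1)/2 = (Σi² + Σi) / 2 over i = 1..167.
Σi = 14028 and Σi² = 1566460.
(1·1566460 + 1·14028) / 2 = 1580488/2 = 790244.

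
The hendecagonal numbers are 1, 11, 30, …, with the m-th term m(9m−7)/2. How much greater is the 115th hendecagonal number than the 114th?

Consecutive hendecagonal numbers differ by 9n − 8: here 9·115 − 8 = 1027.

1027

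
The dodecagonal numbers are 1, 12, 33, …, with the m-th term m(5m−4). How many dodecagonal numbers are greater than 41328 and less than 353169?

The n-th dodecagonal number is n(5n−4).
Smallest index with value > 41328: n = 92 (giving 41952).
Largest index with value < 353169: n = 266 (giving 352716).
Indices 92 through 266: 175 terms.

175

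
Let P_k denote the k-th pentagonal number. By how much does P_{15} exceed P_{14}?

Consecutive pentagonal numbers differ by 3n − 2: here 3·15 − 2 = 43.

43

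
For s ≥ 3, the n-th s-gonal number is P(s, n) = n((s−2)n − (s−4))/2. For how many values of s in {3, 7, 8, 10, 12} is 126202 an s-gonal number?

s = 3: P(3, 501) = 125751 and P(3, 502) = 126253; 126202 is not s-gonal.
s = 7: P(7, 224) = 125104 and P(7, 225) = 126225; 126202 is not s-gonal.
s = 8: P(8, 205) = 125665 and P(8, 206) = 126896; 126202 is not s-gonal.
s = 10: P(10, 178) = 126202. ✓
s = 12: P(12, 159) = 125769 and P(12, 160) = 127360; 126202 is not s-gonal.
Hits: s ∈ {10} → 1.

1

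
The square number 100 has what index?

10

We need n² = 100, so n = √100 = 10.
Check: 10² = 100. ✓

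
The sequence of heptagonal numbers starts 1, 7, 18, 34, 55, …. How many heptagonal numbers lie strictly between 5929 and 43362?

The n-th heptagonal number is n(5n−3)/2.
Smallest index with value > 5929: n = 50 (giving 6175).
Largest index with value < 43362: n = 131 (giving 42706).
Indices 50 through 131: 82 terms.

82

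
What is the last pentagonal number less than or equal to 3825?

3725

Solve n(3n−1)/2 ≤ 3825 for integer n.
n = 50 gives 3725 ≤ 3825, while n = 51 gives 3876 > 3825; so the answer is 3725.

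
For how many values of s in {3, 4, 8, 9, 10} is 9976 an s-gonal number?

1

s = 3: P(3, 140) = 9870 and P(3, 141) = 10011; 9976 is not s-gonal.
s = 4: P(4, 99) = 9801 and P(4, 100) = 10000; 9976 is not s-gonal.
s = 8: P(8, 58) = 9976. ✓
s = 9: P(9, 53) = 9699 and P(9, 54) = 10071; 9976 is not s-gonal.
s = 10: P(10, 50) = 9850 and P(10, 51) = 10251; 9976 is not s-gonal.
Hits: s ∈ {8} → 1.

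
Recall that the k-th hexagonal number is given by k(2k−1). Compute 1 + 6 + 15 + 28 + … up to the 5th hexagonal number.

95

Σ i(2i−1) = 2Σi² − Σi over i = 1..5.
Σi = 15 and Σi² = 55.
2·55 − 1·15 = 95.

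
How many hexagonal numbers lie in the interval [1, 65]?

The n-th hexagonal number is n(2n−1).
Smallest index with value ≥ 1: n = 1 (giving 1).
Largest index with value ≤ 65: n = 5 (giving 45).
Indices 1 through 5: 5 terms.

5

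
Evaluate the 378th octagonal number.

427896

The 378th octagonal number is n(3n−2) with n = 378.
378·(3·378 − 2) = 378·1132 = 427896.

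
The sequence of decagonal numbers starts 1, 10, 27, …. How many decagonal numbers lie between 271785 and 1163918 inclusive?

The n-th decagonal number is n(4n−3).
Smallest index with value ≥ 271785: n = 262 (giving 273790).
Largest index with value ≤ 1163918: n = 539 (giving 1160467).
Indices 262 through 539: 278 terms.

278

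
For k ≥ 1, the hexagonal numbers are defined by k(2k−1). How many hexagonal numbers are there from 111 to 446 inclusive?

The n-th hexagonal number is n(2n−1).
Smallest index with value ≥ 111: n = 8 (giving 120).
Largest index with value ≤ 446: n = 15 (giving 435).
Indices 8 through 15: 8 terms.

8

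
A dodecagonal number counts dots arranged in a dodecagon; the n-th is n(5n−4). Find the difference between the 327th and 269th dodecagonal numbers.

172608

327·(5·327 − 4) = 533337 and 269·(5·269 − 4) = 360729.
Difference: 533337 − 360729 = 172608.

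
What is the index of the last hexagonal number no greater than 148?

8

Solve n(2n−1) ≤ 148 for integer n.
n = 8 gives 120 ≤ 148, while n = 9 gives 153 > 148; so the answer is index 8.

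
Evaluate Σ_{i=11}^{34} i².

13300

Σ_{i=11}^{34} i² = 13685 − 385 = 13300.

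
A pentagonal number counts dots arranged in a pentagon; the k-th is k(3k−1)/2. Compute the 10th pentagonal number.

145

The 10th pentagonal number is n(3n−1)/2 with n = 10.
10·(3·10 − 1)/2 = 10·29/2 = 145.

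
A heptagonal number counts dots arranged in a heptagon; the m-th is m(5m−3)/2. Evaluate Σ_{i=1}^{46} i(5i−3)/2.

Σ i(5i−3)/2 = (5Σi² − 3Σi) / 2 over i = 1..46.
Σi = 1081 and Σi² = 33511.
(5·33511 − 3·1081) / 2 = 164312/2 = 82156.

82156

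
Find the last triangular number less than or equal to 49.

45

Solve n(n+1)/2 ≤ 49 for integer n.
n = 9 gives 45 ≤ 49, while n = 10 gives 55 > 49; so the answer is 45.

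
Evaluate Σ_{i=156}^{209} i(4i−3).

7217055

Σ i(4i−3) = 4Σi² − 3Σi over i = 156..209.
Σi = 21945 − 12090 = 9855 and Σi² = 3064985 − 1253330 = 1811655.
4·1811655 − 3·9855 = 7217055.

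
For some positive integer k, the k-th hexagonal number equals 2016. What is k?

32

Set n(2n−1) = 2016, giving 2n² − n − 2016 = 0.
The discriminant is 1 + 8·2016 = 16129, and √16129 = 127.
So n = (1 + 127) / 4 = 128/4 = 32.
Check: 32·(2·32 − 1) = 2016. ✓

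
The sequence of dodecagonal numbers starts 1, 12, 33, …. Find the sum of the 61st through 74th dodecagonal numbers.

316295

Σ i(5i−4) = 5Σi² − 4Σi over i = 61..74.
Σi = 2775 − 1830 = 945 and Σi² = 137825 − 73810 = 64015.
5·64015 − 4·945 = 316295.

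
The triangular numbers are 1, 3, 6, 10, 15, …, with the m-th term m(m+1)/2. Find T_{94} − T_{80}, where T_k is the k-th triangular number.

1225

94·95/2 = 4465 and 80·81/2 = 3240.
Difference: 4465 − 3240 = 1225.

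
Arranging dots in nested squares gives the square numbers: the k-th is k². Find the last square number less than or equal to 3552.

Solve n² ≤ 3552 for integer n.
n = 59 gives 3481 ≤ 3552, while n = 60 gives 3600 > 3552; so the answer is 3481.

3481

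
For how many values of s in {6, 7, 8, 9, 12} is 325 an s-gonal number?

2

s = 6: P(6, 13) = 325. ✓
s = 7: P(7, 11) = 286 and P(7, 12) = 342; 325 is not s-gonal.
s = 8: P(8, 10) = 280 and P(8, 11) = 341; 325 is not s-gonal.
s = 9: P(9, 10) = 325. ✓
s = 12: P(12, 8) = 288 and P(12, 9) = 369; 325 is not s-gonal.
Hits: s ∈ {6, 9} → 2.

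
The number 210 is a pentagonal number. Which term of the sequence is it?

12

Set n(3n−1)/2 = 210, giving 3n² − n − 420 = 0.
The discriminant is 1 + 24·210 = 5041, and √5041 = 71.
So n = (1 + 71) / 6 = 72/6 = 12.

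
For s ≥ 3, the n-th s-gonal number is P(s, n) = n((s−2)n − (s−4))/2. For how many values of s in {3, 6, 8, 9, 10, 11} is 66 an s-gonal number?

2

s = 3: P(3, 11) = 66. ✓
s = 6: P(6, 6) = 66. ✓
s = 8: P(8, 5) = 65 and P(8, 6) = 96; 66 is not s-gonal.
s = 9: P(9, 4) = 46 and P(9, 5) = 75; 66 is not s-gonal.
s = 10: P(10, 4) = 52 and P(10, 5) = 85; 66 is not s-gonal.
s = 11: P(11, 4) = 58 and P(11, 5) = 95; 66 is not s-gonal.
Hits: s ∈ {3, 6} → 2.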